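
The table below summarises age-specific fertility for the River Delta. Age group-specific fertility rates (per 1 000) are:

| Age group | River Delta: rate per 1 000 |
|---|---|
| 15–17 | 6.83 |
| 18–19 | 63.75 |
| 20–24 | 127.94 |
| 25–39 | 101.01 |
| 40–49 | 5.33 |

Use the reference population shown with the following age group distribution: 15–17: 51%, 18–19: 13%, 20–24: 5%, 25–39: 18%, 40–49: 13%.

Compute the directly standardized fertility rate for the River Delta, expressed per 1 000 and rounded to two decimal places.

Standard weights: 0.51, 0.13, 0.05, 0.18, 0.13.
Standardized rate: 0.5100×6.83 + 0.1300×63.75 + 0.0500×127.94 + 0.1800×101.01 + 0.1300×5.33 = 37.0425 per 1 000.

37.04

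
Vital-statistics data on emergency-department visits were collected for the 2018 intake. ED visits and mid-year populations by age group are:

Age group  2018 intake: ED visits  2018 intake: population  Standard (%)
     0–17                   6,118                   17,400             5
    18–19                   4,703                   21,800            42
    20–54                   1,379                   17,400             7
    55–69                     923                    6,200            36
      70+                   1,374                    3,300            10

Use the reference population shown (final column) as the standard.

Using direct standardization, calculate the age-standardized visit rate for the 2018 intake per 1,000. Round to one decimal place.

Age-specific rates per 1,000 for the 2018 intake: 351.609, 215.734, 79.253, 148.871, 416.364.
Standard weights: 0.05, 0.42, 0.07, 0.36, 0.10.
Standardized rate: 0.0500×351.609 + 0.4200×215.734 + 0.0700×79.253 + 0.3600×148.871 + 0.1000×416.364 = 208.9663 per 1,000.

209.0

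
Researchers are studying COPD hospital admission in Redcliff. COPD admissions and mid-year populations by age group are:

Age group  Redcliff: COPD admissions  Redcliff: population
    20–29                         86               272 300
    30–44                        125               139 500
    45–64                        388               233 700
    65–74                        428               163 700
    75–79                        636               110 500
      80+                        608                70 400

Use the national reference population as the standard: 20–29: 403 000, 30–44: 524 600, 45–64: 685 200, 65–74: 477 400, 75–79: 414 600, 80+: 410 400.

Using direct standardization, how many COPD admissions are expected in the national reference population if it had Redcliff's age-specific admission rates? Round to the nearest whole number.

Age-specific rates per 10 000 for Redcliff: 3.16, 8.96, 16.60, 26.15, 57.56, 86.36.
Expected COPD admissions = Σ (standard pop × age-specific rate ÷ 10 000)
= 403 000×3.16/10 000 + 524 600×8.96/10 000 + 685 200×16.60/10 000 + 477 400×26.15/10 000 + 414 600×57.56/10 000 + 410 400×86.36/10 000
= 127.28 + 470.07 + 1137.60 + 1248.18 + 2386.30 + 3544.36 = 8913.79.

8914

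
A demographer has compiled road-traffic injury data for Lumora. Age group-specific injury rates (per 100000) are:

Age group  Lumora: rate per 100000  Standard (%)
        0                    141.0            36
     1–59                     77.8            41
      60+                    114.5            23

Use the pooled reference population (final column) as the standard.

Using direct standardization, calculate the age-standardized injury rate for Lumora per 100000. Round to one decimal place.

109.0

Standard weights: 0.36, 0.41, 0.23.
Standardized rate: 0.3600×141.0 + 0.4100×77.8 + 0.2300×114.5 = 108.9930 per 100000.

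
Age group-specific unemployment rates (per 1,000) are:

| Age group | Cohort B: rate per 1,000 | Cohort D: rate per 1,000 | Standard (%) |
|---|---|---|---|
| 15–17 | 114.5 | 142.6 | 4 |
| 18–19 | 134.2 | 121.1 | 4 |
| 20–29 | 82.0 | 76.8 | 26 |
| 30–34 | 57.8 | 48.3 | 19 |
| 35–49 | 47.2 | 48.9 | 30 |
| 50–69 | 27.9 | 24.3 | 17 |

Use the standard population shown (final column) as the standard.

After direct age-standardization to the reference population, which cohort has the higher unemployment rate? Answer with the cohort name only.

Standard weights: 0.04, 0.04, 0.26, 0.19, 0.30, 0.17.
Cohort B: 0.0400×114.5 + 0.0400×134.2 + 0.2600×82.0 + 0.1900×57.8 + 0.3000×47.2 + 0.1700×27.9 = 61.1530 per 1,000.
Cohort D: 0.0400×142.6 + 0.0400×121.1 + 0.2600×76.8 + 0.1900×48.3 + 0.3000×48.9 + 0.1700×24.3 = 58.4940 per 1,000.

Cohort B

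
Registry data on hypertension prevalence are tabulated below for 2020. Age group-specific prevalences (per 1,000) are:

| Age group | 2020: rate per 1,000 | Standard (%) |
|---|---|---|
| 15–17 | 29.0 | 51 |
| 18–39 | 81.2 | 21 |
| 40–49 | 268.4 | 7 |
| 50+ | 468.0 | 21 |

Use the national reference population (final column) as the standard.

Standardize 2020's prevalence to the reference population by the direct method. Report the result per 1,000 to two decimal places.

Standard weights: 0.51, 0.21, 0.07, 0.21.
Standardized rate: 0.5100×29.0 + 0.2100×81.2 + 0.0700×268.4 + 0.2100×468.0 = 148.9100 per 1,000.

148.91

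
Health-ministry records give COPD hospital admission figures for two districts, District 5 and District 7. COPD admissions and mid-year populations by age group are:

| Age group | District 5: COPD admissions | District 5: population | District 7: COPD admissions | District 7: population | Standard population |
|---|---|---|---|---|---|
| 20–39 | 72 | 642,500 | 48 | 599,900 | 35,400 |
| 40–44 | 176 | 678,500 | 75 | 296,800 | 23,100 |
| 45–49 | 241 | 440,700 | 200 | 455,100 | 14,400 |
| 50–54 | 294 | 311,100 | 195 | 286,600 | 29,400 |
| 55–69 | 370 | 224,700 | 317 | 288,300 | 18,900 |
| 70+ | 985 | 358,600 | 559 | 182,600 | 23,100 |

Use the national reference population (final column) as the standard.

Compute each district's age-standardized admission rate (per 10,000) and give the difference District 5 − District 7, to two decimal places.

Age-specific rates per 10,000 for District 5: 1.12, 2.59, 5.47, 9.45, 16.47, 27.47.
For District 7: 0.80, 2.53, 4.39, 6.80, 11.00, 30.61.
Standard total = 144,300; weights = 0.2453, 0.1601, 0.0998, 0.2037, 0.1310, 0.1601.
District 5: 0.2453×1.12 + 0.1601×2.59 + 0.0998×5.47 + 0.2037×9.45 + 0.1310×16.47 + 0.1601×27.47 = 9.7152 per 10,000.
District 7: 0.2453×0.80 + 0.1601×2.53 + 0.0998×4.39 + 0.2037×6.80 + 0.1310×11.00 + 0.1601×30.61 = 8.7664 per 10,000.
Difference = 9.7152 − 8.7664 = 0.9487.

0.95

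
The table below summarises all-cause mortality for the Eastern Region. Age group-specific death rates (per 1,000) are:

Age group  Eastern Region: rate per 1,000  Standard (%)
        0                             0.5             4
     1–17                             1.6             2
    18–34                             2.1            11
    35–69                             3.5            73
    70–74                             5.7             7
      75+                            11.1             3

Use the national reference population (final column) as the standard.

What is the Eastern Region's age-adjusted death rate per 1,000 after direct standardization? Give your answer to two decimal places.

Standard weights: 0.04, 0.02, 0.11, 0.73, 0.07, 0.03.
Standardized rate: 0.0400×0.5 + 0.0200×1.6 + 0.1100×2.1 + 0.7300×3.5 + 0.0700×5.7 + 0.0300×11.1 = 3.5700 per 1,000.

3.57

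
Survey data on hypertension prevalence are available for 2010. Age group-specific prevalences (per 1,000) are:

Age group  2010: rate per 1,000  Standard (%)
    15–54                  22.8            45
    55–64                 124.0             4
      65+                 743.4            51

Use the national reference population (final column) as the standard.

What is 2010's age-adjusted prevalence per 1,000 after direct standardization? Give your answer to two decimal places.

394.35

Standard weights: 0.45, 0.04, 0.51.
Standardized rate: 0.4500×22.8 + 0.0400×124.0 + 0.5100×743.4 = 394.3540 per 1,000.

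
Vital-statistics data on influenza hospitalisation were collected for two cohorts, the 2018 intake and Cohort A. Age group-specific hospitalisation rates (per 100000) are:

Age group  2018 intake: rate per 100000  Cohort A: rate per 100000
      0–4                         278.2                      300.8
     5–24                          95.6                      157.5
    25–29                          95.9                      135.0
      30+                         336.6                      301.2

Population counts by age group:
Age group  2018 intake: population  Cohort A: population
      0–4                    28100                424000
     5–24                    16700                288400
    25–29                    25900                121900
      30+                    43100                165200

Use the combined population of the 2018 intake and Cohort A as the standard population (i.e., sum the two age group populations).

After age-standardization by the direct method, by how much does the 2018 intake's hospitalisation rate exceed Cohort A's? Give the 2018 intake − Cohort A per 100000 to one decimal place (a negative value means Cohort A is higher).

-24.7

Combined standard total = 1113300; weights = 0.4061, 0.2741, 0.1328, 0.1871.
The 2018 intake: 0.4061×278.2 + 0.2741×95.6 + 0.1328×95.9 + 0.1871×336.6 = 214.8833 per 100000.
Cohort A: 0.4061×300.8 + 0.2741×157.5 + 0.1328×135.0 + 0.1871×301.2 = 239.5921 per 100000.
Difference = 214.8833 − 239.5921 = -24.7088.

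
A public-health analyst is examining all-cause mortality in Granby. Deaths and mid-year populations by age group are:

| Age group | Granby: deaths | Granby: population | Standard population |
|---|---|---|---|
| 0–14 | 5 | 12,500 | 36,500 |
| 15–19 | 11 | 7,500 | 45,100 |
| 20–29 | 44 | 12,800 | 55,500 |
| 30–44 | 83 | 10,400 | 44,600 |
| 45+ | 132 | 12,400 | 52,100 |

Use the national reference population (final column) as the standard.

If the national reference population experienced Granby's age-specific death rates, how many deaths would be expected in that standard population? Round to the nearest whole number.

1182

Age-specific rates per 1,000 for Granby: 0.400, 1.467, 3.438, 7.981, 10.645.
Expected deaths = Σ (standard pop × age-specific rate ÷ 1,000)
= 36,500×0.400/1,000 + 45,100×1.467/1,000 + 55,500×3.438/1,000 + 44,600×7.981/1,000 + 52,100×10.645/1,000
= 14.60 + 66.15 + 190.78 + 355.94 + 554.61 = 1182.08.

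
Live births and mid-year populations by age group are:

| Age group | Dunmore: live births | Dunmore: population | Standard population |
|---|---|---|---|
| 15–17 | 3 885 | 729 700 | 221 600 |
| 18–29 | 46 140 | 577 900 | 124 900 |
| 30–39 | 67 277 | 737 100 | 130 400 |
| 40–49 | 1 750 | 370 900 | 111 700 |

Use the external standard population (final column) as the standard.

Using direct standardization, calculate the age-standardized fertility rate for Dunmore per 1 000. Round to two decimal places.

Age-specific rates per 1 000 for Dunmore: 5.324, 79.841, 91.273, 4.718.
Standard total = 588 600; weights = 0.3765, 0.2122, 0.2215, 0.1898.
Standardized rate: 0.3765×5.324 + 0.2122×79.841 + 0.2215×91.273 + 0.1898×4.718 = 40.0627 per 1 000.

40.06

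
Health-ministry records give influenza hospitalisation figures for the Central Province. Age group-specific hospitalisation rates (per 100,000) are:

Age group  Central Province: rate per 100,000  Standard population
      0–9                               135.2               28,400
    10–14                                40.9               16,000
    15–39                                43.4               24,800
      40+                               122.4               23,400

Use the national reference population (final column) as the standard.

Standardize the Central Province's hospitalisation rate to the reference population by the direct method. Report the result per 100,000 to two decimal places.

91.09

Standard total = 92,600; weights = 0.3067, 0.1728, 0.2678, 0.2527.
Standardized rate: 0.3067×135.2 + 0.1728×40.9 + 0.2678×43.4 + 0.2527×122.4 = 91.0860 per 100,000.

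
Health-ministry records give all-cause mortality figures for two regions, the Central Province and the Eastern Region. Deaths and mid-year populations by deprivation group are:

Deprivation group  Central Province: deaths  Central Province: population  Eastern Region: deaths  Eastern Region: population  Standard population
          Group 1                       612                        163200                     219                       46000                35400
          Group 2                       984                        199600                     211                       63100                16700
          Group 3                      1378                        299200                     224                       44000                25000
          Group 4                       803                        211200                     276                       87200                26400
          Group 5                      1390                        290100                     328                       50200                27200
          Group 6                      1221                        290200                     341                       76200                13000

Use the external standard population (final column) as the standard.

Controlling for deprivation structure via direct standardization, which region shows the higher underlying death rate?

Eastern Region

Deprivation-specific rates per 1000 for the Central Province: 3.750, 4.930, 4.606, 3.802, 4.791, 4.207.
For the Eastern Region: 4.761, 3.344, 5.091, 3.165, 6.534, 4.475.
Standard total = 143700; weights = 0.2463, 0.1162, 0.1740, 0.1837, 0.1893, 0.0905.
The Central Province: 0.2463×3.750 + 0.1162×4.930 + 0.1740×4.606 + 0.1837×3.802 + 0.1893×4.791 + 0.0905×4.207 = 4.2841 per 1000.
The Eastern Region: 0.2463×4.761 + 0.1162×3.344 + 0.1740×5.091 + 0.1837×3.165 + 0.1893×6.534 + 0.0905×4.475 = 4.6702 per 1000.
The crude rates (4.39 vs 4.36) would put the Central Province higher, but that reflects its deprivation composition; once standardized to a common deprivation structure, the Eastern Region has the higher underlying rate.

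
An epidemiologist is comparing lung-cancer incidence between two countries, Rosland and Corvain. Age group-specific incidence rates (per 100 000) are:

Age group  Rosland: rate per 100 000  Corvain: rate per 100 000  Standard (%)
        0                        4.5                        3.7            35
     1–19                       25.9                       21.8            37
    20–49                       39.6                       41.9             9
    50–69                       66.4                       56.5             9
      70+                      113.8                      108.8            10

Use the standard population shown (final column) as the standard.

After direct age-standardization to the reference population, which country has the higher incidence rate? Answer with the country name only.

Standard weights: 0.35, 0.37, 0.09, 0.09, 0.10.
Rosland: 0.3500×4.5 + 0.3700×25.9 + 0.0900×39.6 + 0.0900×66.4 + 0.1000×113.8 = 32.0780 per 100 000.
Corvain: 0.3500×3.7 + 0.3700×21.8 + 0.0900×41.9 + 0.0900×56.5 + 0.1000×108.8 = 29.0970 per 100 000.

Rosland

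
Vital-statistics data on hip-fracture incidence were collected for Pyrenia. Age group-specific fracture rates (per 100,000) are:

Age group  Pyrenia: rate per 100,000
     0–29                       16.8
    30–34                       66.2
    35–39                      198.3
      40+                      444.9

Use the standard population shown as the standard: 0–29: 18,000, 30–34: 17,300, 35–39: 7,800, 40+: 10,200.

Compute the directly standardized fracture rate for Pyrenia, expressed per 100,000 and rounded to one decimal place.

141.3

Standard total = 53,300; weights = 0.3377, 0.3246, 0.1463, 0.1914.
Standardized rate: 0.3377×16.8 + 0.3246×66.2 + 0.1463×198.3 + 0.1914×444.9 = 141.3205 per 100,000.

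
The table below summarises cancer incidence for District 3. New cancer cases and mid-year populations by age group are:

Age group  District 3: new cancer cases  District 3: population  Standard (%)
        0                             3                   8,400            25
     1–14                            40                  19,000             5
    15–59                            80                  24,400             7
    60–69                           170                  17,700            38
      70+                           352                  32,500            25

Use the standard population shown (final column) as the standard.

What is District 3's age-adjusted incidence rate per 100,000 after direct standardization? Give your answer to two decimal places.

Age-specific rates per 100,000 for District 3: 35.71, 210.53, 327.87, 960.45, 1083.08.
Standard weights: 0.25, 0.05, 0.07, 0.38, 0.25.
Standardized rate: 0.2500×35.71 + 0.0500×210.53 + 0.0700×327.87 + 0.3800×960.45 + 0.2500×1083.08 = 678.1467 per 100,000.

678.15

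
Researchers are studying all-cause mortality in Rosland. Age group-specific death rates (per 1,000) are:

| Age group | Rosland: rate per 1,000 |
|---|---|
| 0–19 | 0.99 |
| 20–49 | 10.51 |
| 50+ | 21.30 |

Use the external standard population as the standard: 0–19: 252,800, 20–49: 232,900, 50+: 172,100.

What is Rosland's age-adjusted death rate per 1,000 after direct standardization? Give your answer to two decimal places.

Standard total = 657,800; weights = 0.3843, 0.3541, 0.2616.
Standardized rate: 0.3843×0.99 + 0.3541×10.51 + 0.2616×21.30 = 9.6743 per 1,000.

9.67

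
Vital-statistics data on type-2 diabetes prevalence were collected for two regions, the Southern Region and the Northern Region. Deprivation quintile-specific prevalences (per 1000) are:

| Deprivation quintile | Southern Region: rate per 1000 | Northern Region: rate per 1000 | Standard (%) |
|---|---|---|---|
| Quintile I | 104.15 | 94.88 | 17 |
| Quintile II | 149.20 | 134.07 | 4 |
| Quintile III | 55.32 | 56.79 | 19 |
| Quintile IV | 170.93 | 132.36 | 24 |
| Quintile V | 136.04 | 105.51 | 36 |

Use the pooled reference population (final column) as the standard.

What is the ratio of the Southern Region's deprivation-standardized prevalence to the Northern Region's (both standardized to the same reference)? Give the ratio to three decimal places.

Standard weights: 0.17, 0.04, 0.19, 0.24, 0.36.
The Southern Region: 0.1700×104.15 + 0.0400×149.20 + 0.1900×55.32 + 0.2400×170.93 + 0.3600×136.04 = 124.1819 per 1000.
The Northern Region: 0.1700×94.88 + 0.0400×134.07 + 0.1900×56.79 + 0.2400×132.36 + 0.3600×105.51 = 102.0325 per 1000.
Ratio = 124.1819 ÷ 102.0325 = 1.21708.

1.217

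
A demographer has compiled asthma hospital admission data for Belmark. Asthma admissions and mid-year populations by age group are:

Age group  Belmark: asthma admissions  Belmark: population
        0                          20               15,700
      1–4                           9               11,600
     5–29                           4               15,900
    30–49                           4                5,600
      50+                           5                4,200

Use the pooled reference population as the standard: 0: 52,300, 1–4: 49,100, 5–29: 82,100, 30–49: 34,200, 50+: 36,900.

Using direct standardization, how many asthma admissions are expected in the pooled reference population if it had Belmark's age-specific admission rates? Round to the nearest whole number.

194

Age-specific rates per 10,000 for Belmark: 12.74, 7.76, 2.52, 7.14, 11.90.
Expected asthma admissions = Σ (standard pop × age-specific rate ÷ 10,000)
= 52,300×12.74/10,000 + 49,100×7.76/10,000 + 82,100×2.52/10,000 + 34,200×7.14/10,000 + 36,900×11.90/10,000
= 66.62 + 38.09 + 20.65 + 24.43 + 43.93 = 193.73.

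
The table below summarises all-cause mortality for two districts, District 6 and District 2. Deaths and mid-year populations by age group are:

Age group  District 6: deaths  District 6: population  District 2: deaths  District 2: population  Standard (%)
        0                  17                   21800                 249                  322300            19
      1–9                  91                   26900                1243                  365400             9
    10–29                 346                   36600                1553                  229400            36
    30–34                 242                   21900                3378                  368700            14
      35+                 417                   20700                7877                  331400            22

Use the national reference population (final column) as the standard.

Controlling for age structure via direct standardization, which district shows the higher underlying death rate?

District 6

Age-specific rates per 1000 for District 6: 0.780, 3.383, 9.454, 11.050, 20.145.
For District 2: 0.773, 3.402, 6.770, 9.162, 23.769.
Standard weights: 0.19, 0.09, 0.36, 0.14, 0.22.
District 6: 0.1900×0.780 + 0.0900×3.383 + 0.3600×9.454 + 0.1400×11.050 + 0.2200×20.145 = 9.8348 per 1000.
District 2: 0.1900×0.773 + 0.0900×3.402 + 0.3600×6.770 + 0.1400×9.162 + 0.2200×23.769 = 9.4019 per 1000.
The crude rates (8.70 vs 8.84) would put District 2 higher, but that reflects its age composition; once standardized to a common age structure, District 6 has the higher underlying rate.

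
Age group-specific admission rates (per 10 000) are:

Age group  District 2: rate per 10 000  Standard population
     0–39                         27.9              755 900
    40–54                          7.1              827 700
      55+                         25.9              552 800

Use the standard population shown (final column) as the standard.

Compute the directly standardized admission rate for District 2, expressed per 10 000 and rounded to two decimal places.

Standard total = 2 136 400; weights = 0.3538, 0.3874, 0.2588.
Standardized rate: 0.3538×27.9 + 0.3874×7.1 + 0.2588×25.9 = 19.3240 per 10 000.

19.32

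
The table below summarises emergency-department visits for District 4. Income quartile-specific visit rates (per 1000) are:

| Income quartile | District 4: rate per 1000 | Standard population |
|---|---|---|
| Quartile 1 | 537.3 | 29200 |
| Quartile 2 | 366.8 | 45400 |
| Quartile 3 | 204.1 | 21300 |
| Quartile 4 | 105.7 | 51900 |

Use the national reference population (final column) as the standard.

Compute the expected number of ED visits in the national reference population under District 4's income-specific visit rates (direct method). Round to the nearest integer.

Expected ED visits = Σ (standard pop × income-specific rate ÷ 1000)
= 29200×537.3/1000 + 45400×366.8/1000 + 21300×204.1/1000 + 51900×105.7/1000
= 15689.16 + 16652.72 + 4347.33 + 5485.83 = 42175.04.

42175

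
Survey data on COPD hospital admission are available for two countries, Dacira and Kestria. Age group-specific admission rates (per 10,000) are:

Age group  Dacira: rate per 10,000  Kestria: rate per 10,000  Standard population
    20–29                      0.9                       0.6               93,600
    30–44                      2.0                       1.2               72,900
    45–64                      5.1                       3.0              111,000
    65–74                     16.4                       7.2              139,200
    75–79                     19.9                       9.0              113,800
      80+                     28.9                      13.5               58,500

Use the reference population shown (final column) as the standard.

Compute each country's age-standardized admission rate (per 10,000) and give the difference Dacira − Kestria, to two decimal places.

6.35

Standard total = 589,000; weights = 0.1589, 0.1238, 0.1885, 0.2363, 0.1932, 0.0993.
Dacira: 0.1589×0.9 + 0.1238×2.0 + 0.1885×5.1 + 0.2363×16.4 + 0.1932×19.9 + 0.0993×28.9 = 11.9428 per 10,000.
Kestria: 0.1589×0.6 + 0.1238×1.2 + 0.1885×3.0 + 0.2363×7.2 + 0.1932×9.0 + 0.0993×13.5 = 5.5905 per 10,000.
Difference = 11.9428 − 5.5905 = 6.3522.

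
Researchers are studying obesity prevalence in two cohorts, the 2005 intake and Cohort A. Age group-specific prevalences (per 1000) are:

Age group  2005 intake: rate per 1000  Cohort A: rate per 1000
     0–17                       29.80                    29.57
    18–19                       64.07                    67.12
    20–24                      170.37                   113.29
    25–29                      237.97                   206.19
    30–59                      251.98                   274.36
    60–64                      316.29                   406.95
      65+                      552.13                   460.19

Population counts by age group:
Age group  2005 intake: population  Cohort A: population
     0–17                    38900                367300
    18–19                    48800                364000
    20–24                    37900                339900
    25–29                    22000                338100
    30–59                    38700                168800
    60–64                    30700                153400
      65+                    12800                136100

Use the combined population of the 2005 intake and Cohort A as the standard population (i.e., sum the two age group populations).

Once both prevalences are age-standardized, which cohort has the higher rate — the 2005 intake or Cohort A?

Combined standard total = 2097400; weights = 0.1937, 0.1968, 0.1801, 0.1717, 0.0989, 0.0878, 0.0710.
The 2005 intake: 0.1937×29.80 + 0.1968×64.07 + 0.1801×170.37 + 0.1717×237.97 + 0.0989×251.98 + 0.0878×316.29 + 0.0710×552.13 = 181.8149 per 1000.
Cohort A: 0.1937×29.57 + 0.1968×67.12 + 0.1801×113.29 + 0.1717×206.19 + 0.0989×274.36 + 0.0878×406.95 + 0.0710×460.19 = 170.2775 per 1000.

2005 intake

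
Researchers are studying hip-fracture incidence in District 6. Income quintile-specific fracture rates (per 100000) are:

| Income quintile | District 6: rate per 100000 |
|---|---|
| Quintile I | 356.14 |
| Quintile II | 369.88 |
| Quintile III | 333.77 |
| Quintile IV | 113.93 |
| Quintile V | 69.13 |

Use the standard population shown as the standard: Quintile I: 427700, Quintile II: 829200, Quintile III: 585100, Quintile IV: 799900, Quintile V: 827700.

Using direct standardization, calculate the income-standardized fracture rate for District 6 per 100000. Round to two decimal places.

231.34

Standard total = 3469600; weights = 0.1233, 0.2390, 0.1686, 0.2305, 0.2386.
Standardized rate: 0.1233×356.14 + 0.2390×369.88 + 0.1686×333.77 + 0.2305×113.93 + 0.2386×69.13 = 231.3425 per 100000.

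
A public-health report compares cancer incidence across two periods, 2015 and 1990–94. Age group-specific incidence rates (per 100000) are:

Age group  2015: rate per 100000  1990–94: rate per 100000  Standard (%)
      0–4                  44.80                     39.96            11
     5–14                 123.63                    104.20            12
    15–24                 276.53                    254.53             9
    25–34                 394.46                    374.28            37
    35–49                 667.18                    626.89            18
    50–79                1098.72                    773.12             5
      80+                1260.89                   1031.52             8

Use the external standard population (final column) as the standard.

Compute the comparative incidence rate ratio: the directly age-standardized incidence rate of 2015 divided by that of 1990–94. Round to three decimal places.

1.131

Standard weights: 0.11, 0.12, 0.09, 0.37, 0.18, 0.05, 0.08.
2015: 0.1100×44.80 + 0.1200×123.63 + 0.0900×276.53 + 0.3700×394.46 + 0.1800×667.18 + 0.0500×1098.72 + 0.0800×1260.89 = 466.5011 per 100000.
1990–94: 0.1100×39.96 + 0.1200×104.20 + 0.0900×254.53 + 0.3700×374.28 + 0.1800×626.89 + 0.0500×773.12 + 0.0800×1031.52 = 412.3087 per 100000.
Ratio = 466.5011 ÷ 412.3087 = 1.13144.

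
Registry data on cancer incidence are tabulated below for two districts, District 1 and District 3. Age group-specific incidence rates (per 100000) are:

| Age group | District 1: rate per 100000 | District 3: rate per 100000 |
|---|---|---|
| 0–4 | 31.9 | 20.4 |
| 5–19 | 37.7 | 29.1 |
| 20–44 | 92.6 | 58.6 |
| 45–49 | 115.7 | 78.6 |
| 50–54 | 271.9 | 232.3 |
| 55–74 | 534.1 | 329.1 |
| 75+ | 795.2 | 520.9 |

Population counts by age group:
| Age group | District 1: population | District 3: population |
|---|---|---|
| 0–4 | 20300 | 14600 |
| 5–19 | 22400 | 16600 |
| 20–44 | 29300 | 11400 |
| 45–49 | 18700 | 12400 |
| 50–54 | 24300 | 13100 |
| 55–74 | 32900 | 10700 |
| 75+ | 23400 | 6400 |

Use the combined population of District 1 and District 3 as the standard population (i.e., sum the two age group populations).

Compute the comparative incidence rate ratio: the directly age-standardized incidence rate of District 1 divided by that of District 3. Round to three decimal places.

Combined standard total = 256500; weights = 0.1361, 0.1520, 0.1587, 0.1212, 0.1458, 0.1700, 0.1162.
District 1: 0.1361×31.9 + 0.1520×37.7 + 0.1587×92.6 + 0.1212×115.7 + 0.1458×271.9 + 0.1700×534.1 + 0.1162×795.2 = 261.6120 per 100000.
District 3: 0.1361×20.4 + 0.1520×29.1 + 0.1587×58.6 + 0.1212×78.6 + 0.1458×232.3 + 0.1700×329.1 + 0.1162×520.9 = 176.3584 per 100000.
Ratio = 261.6120 ÷ 176.3584 = 1.48341.

1.483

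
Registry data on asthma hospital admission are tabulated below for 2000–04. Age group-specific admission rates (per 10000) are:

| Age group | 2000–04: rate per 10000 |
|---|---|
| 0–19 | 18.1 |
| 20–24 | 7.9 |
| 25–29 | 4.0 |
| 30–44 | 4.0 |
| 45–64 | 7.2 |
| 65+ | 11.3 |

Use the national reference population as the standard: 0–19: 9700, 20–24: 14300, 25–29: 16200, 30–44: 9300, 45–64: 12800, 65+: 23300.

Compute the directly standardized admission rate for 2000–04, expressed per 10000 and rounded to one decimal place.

8.7

Standard total = 85600; weights = 0.1133, 0.1671, 0.1893, 0.1086, 0.1495, 0.2722.
Standardized rate: 0.1133×18.1 + 0.1671×7.9 + 0.1893×4.0 + 0.1086×4.0 + 0.1495×7.2 + 0.2722×11.3 = 8.7148 per 10000.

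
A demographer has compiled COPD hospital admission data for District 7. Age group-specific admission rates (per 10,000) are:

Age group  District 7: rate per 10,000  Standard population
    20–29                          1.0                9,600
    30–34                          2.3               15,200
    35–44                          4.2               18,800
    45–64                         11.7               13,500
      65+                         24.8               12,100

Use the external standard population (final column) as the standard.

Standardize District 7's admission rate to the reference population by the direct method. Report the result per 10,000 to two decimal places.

Standard total = 69,200; weights = 0.1387, 0.2197, 0.2717, 0.1951, 0.1749.
Standardized rate: 0.1387×1.0 + 0.2197×2.3 + 0.2717×4.2 + 0.1951×11.7 + 0.1749×24.8 = 8.4039 per 10,000.

8.40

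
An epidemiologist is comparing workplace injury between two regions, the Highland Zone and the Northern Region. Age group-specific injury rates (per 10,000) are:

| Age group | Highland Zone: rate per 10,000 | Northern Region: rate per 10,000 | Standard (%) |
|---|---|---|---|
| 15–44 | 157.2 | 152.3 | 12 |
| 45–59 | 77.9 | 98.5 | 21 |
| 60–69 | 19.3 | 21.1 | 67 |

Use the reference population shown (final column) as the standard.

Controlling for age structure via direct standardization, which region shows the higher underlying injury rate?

Standard weights: 0.12, 0.21, 0.67.
The Highland Zone: 0.1200×157.2 + 0.2100×77.9 + 0.6700×19.3 = 48.1540 per 10,000.
The Northern Region: 0.1200×152.3 + 0.2100×98.5 + 0.6700×21.1 = 53.0980 per 10,000.

Northern Region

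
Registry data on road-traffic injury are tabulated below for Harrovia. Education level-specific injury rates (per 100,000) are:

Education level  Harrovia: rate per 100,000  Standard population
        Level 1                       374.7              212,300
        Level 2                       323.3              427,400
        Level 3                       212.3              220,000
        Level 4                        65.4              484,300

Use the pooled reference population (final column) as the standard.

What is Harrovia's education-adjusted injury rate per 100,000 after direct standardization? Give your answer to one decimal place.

220.3

Standard total = 1,344,000; weights = 0.1580, 0.3180, 0.1637, 0.3603.
Standardized rate: 0.1580×374.7 + 0.3180×323.3 + 0.1637×212.3 + 0.3603×65.4 = 220.3173 per 100,000.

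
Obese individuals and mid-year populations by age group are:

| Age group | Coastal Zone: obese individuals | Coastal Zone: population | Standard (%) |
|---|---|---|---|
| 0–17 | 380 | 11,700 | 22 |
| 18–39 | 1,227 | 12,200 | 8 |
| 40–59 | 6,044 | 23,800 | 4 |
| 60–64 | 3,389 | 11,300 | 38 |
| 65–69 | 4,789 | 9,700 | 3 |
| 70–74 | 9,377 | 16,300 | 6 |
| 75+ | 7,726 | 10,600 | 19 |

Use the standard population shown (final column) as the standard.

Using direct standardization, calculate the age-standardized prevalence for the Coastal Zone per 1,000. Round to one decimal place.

327.1

Age-specific rates per 1,000 for the Coastal Zone: 32.479, 100.574, 253.950, 299.912, 493.711, 575.276, 728.868.
Standard weights: 0.22, 0.08, 0.04, 0.38, 0.03, 0.06, 0.19.
Standardized rate: 0.2200×32.479 + 0.0800×100.574 + 0.0400×253.950 + 0.3800×299.912 + 0.0300×493.711 + 0.0600×575.276 + 0.1900×728.868 = 327.1284 per 1,000.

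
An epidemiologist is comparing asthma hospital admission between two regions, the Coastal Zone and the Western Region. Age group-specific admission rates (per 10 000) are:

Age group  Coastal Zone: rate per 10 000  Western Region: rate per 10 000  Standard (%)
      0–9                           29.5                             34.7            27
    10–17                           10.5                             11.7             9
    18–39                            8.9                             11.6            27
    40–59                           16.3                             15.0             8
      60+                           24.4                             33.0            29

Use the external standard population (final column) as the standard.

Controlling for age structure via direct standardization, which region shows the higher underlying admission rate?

Standard weights: 0.27, 0.09, 0.27, 0.08, 0.29.
The Coastal Zone: 0.2700×29.5 + 0.0900×10.5 + 0.2700×8.9 + 0.0800×16.3 + 0.2900×24.4 = 19.6930 per 10 000.
The Western Region: 0.2700×34.7 + 0.0900×11.7 + 0.2700×11.6 + 0.0800×15.0 + 0.2900×33.0 = 24.3240 per 10 000.

Western Region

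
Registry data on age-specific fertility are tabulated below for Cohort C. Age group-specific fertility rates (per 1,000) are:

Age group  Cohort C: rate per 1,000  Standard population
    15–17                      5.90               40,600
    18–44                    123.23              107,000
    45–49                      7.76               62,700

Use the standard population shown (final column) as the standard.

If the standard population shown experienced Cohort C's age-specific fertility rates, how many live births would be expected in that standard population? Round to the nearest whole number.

Expected live births = Σ (standard pop × age-specific rate ÷ 1,000)
= 40,600×5.90/1,000 + 107,000×123.23/1,000 + 62,700×7.76/1,000
= 239.54 + 13185.61 + 486.55 = 13911.70.

13912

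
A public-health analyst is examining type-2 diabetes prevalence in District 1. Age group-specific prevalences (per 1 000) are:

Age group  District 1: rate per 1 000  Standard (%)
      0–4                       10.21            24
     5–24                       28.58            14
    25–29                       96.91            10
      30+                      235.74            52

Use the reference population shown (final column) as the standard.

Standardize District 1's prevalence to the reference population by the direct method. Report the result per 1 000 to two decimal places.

138.73

Standard weights: 0.24, 0.14, 0.10, 0.52.
Standardized rate: 0.2400×10.21 + 0.1400×28.58 + 0.1000×96.91 + 0.5200×235.74 = 138.7274 per 1 000.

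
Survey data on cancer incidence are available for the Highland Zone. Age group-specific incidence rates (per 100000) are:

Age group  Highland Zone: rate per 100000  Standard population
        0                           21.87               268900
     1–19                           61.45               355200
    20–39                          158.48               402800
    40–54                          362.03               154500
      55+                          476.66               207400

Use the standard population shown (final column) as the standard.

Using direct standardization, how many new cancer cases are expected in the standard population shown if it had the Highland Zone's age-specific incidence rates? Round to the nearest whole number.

2463

Expected new cancer cases = Σ (standard pop × age-specific rate ÷ 100000)
= 268900×21.87/100000 + 355200×61.45/100000 + 402800×158.48/100000 + 154500×362.03/100000 + 207400×476.66/100000
= 58.81 + 218.27 + 638.36 + 559.34 + 988.59 = 2463.37.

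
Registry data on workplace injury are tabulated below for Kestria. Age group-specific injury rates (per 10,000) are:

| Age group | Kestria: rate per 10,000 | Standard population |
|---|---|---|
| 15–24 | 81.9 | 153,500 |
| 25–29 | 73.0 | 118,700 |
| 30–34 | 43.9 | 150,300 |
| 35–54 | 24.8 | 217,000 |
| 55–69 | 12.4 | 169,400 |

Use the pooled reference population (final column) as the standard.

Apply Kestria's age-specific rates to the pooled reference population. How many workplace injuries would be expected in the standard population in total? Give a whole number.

Expected workplace injuries = Σ (standard pop × age-specific rate ÷ 10,000)
= 153,500×81.9/10,000 + 118,700×73.0/10,000 + 150,300×43.9/10,000 + 217,000×24.8/10,000 + 169,400×12.4/10,000
= 1257.16 + 866.51 + 659.82 + 538.16 + 210.06 = 3531.71.

3532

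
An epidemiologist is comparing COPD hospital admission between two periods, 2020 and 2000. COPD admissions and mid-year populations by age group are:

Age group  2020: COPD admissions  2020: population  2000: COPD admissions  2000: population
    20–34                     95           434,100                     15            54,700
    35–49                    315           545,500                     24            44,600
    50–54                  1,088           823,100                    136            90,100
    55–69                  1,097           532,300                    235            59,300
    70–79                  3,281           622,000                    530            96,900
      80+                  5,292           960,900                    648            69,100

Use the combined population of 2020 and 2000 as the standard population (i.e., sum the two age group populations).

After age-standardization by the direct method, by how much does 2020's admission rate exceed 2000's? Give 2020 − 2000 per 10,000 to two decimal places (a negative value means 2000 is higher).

-12.53

Age-specific rates per 10,000 for 2020: 2.19, 5.77, 13.22, 20.61, 52.75, 55.07.
For 2000: 2.74, 5.38, 15.09, 39.63, 54.70, 93.78.
Combined standard total = 4,332,600; weights = 0.1128, 0.1362, 0.2108, 0.1365, 0.1659, 0.2377.
2020: 0.1128×2.19 + 0.1362×5.77 + 0.2108×13.22 + 0.1365×20.61 + 0.1659×52.75 + 0.2377×55.07 = 28.4788 per 10,000.
2000: 0.1128×2.74 + 0.1362×5.38 + 0.2108×15.09 + 0.1365×39.63 + 0.1659×54.70 + 0.2377×93.78 = 41.0044 per 10,000.
Difference = 28.4788 − 41.0044 = -12.5256.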